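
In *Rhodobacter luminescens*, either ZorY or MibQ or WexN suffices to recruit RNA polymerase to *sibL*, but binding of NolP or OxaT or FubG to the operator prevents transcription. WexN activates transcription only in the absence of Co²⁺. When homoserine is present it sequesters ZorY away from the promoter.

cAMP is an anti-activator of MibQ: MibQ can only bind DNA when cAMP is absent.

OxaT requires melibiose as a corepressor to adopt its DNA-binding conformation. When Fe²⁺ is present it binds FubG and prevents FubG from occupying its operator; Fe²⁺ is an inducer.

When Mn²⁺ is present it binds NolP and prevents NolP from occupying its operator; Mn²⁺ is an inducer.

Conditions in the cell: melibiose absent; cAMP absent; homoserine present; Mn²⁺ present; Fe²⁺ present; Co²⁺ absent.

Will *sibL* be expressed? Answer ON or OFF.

ON

Mn²⁺ is present, so NolP is inactive.
Homoserine is present, so ZorY is inactive.
Melibiose is absent, so OxaT is inactive.
Fe²⁺ is present, so FubG is inactive.
cAMP is absent, so MibQ is active.
Co²⁺ is absent, so WexN is active.
Activator MibQ is present, so *sibL* is transcribed.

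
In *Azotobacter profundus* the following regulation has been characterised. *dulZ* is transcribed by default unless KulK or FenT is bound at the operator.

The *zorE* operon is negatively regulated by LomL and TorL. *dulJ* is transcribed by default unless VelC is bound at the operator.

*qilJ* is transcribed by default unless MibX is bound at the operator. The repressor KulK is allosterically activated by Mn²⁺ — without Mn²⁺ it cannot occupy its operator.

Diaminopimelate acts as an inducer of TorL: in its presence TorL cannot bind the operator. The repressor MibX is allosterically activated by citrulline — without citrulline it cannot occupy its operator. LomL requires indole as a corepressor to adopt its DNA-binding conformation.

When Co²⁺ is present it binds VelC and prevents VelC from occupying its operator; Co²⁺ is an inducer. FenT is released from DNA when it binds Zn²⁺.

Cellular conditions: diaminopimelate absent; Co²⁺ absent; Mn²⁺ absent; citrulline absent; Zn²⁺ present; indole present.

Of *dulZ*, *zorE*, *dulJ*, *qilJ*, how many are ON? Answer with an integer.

2

Mn²⁺ is absent, so KulK is inactive.
Zn²⁺ is present, so FenT is inactive.
With no repressor bound, *dulZ* is transcribed.
→ *dulZ* is ON.
Indole is present, so LomL is active.
Diaminopimelate is absent, so TorL is active.
With repressor LomL bound, *zorE* is not transcribed.
→ *zorE* is OFF.
Co²⁺ is absent, so VelC is active.
With repressor VelC bound, *dulJ* is not transcribed.
→ *dulJ* is OFF.
Citrulline is absent, so MibX is inactive.
With no repressor bound, *qilJ* is transcribed.
→ *qilJ* is ON.
2 of the 4 genes are transcribed.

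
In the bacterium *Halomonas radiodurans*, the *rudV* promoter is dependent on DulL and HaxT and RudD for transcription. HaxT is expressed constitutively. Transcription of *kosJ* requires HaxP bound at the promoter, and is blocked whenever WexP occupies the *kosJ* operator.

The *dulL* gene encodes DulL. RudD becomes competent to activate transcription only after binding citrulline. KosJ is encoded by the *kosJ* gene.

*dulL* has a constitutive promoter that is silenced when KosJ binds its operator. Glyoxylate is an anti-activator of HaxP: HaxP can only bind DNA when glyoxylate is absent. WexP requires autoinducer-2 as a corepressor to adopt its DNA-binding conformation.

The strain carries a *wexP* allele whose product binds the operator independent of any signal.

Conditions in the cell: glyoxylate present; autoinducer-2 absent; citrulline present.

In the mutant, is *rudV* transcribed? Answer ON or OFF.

WexP is constitutively active in this strain.
Glyoxylate is present, so HaxP is inactive.
With repressor WexP bound, *kosJ* is not transcribed.
So KosJ is not produced.
With no repressor bound, *dulL* is transcribed.
So DulL is produced and active.
HaxT is produced constitutively and is active.
Citrulline is present, so RudD is active.
No repressor is bound and DulL and HaxT and RudD are active, so *rudV* is transcribed.

ON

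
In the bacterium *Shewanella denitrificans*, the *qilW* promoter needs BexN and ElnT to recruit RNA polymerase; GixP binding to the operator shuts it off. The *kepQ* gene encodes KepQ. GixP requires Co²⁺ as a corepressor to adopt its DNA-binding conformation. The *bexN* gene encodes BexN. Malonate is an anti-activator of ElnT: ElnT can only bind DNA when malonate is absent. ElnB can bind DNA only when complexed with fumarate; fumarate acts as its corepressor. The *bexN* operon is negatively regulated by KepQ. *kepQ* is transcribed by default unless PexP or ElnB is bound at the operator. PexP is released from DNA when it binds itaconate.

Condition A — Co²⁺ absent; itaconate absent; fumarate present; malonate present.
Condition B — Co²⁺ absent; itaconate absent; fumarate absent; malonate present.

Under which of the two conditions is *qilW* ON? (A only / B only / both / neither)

Condition A:
Co²⁺ is absent, so GixP is inactive.
Itaconate is absent, so PexP is active.
Fumarate is present, so ElnB is active.
With repressor PexP bound, *kepQ* is not transcribed.
So KepQ is not produced.
With no repressor bound, *bexN* is transcribed.
So BexN is produced and active.
Malonate is present, so ElnT is inactive.
Required activator ElnT is absent, so *qilW* is not transcribed.
→ *qilW* is OFF in A.
Condition B:
Co²⁺ is absent, so GixP is inactive.
Itaconate is absent, so PexP is active.
Fumarate is absent, so ElnB is inactive.
With repressor PexP bound, *kepQ* is not transcribed.
So KepQ is not produced.
With no repressor bound, *bexN* is transcribed.
So BexN is produced and active.
Malonate is present, so ElnT is inactive.
Required activator ElnT is absent, so *qilW* is not transcribed.
→ *qilW* is OFF in B.

neither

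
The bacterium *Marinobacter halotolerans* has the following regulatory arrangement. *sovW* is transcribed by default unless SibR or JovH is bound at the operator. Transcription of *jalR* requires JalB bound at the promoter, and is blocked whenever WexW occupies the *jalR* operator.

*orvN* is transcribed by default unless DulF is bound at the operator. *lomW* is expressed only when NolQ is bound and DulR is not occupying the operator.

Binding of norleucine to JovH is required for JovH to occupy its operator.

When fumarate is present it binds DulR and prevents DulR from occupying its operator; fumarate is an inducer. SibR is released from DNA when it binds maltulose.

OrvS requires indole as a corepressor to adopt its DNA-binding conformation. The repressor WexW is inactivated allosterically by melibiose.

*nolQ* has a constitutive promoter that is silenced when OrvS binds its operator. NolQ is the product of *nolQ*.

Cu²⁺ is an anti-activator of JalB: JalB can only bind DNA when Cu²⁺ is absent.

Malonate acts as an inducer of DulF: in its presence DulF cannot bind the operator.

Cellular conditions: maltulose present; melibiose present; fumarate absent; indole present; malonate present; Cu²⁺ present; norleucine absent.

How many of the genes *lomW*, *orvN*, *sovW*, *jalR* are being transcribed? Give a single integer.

2

Fumarate is absent, so DulR is active.
Indole is present, so OrvS is active.
With repressor OrvS bound, *nolQ* is not transcribed.
So NolQ is not produced.
With repressor DulR bound, *lomW* is not transcribed.
→ *lomW* is OFF.
Malonate is present, so DulF is inactive.
With no repressor bound, *orvN* is transcribed.
→ *orvN* is ON.
Maltulose is present, so SibR is inactive.
Norleucine is absent, so JovH is inactive.
With no repressor bound, *sovW* is transcribed.
→ *sovW* is ON.
Melibiose is present, so WexW is inactive.
Cu²⁺ is present, so JalB is inactive.
Required activator JalB is absent, so *jalR* is not transcribed.
→ *jalR* is OFF.
2 of the 4 genes are transcribed.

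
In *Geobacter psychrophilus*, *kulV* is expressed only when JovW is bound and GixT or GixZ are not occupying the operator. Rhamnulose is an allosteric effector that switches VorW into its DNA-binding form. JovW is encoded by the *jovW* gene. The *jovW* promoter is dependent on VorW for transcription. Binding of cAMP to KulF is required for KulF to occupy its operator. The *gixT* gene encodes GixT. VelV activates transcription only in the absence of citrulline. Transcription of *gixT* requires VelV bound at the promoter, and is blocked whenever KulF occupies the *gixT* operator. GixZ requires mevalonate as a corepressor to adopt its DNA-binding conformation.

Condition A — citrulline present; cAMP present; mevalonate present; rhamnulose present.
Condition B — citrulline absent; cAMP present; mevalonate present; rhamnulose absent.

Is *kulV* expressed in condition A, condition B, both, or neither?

Condition A:
Citrulline is present, so VelV is inactive.
cAMP is present, so KulF is active.
With repressor KulF bound, *gixT* is not transcribed.
So GixT is not produced.
Mevalonate is present, so GixZ is active.
Rhamnulose is present, so VorW is active.
No repressor is bound and VorW is active, so *jovW* is transcribed.
So JovW is produced and active.
With repressor GixZ bound, *kulV* is not transcribed.
→ *kulV* is OFF in A.
Condition B:
Citrulline is absent, so VelV is active.
cAMP is present, so KulF is active.
With repressor KulF bound, *gixT* is not transcribed.
So GixT is not produced.
Mevalonate is present, so GixZ is active.
Rhamnulose is absent, so VorW is inactive.
Required activator VorW is absent, so *jovW* is not transcribed.
So JovW is not produced.
With repressor GixZ bound, *kulV* is not transcribed.
→ *kulV* is OFF in B.

neither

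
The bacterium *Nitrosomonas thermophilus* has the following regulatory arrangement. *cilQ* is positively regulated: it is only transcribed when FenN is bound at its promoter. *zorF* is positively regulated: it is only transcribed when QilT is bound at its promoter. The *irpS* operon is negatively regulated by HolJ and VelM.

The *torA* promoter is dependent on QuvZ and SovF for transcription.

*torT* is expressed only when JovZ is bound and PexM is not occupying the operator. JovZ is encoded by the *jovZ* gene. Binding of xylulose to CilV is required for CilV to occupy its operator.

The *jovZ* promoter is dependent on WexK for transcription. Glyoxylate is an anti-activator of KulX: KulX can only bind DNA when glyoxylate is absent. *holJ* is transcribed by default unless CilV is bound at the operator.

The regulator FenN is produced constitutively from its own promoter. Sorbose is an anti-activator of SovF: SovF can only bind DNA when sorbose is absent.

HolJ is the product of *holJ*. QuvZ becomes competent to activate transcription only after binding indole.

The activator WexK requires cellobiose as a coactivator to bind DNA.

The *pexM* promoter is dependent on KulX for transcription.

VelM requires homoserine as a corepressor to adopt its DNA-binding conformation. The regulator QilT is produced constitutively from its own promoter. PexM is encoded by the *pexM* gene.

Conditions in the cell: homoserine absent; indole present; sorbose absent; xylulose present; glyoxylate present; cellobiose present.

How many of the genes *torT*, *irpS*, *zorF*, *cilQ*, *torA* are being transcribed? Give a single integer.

Cellobiose is present, so WexK is active.
No repressor is bound and WexK is active, so *jovZ* is transcribed.
So JovZ is produced and active.
Glyoxylate is present, so KulX is inactive.
Required activator KulX is absent, so *pexM* is not transcribed.
So PexM is not produced.
No repressor is bound and JovZ is active, so *torT* is transcribed.
→ *torT* is ON.
Xylulose is present, so CilV is active.
With repressor CilV bound, *holJ* is not transcribed.
So HolJ is not produced.
Homoserine is absent, so VelM is inactive.
With no repressor bound, *irpS* is transcribed.
→ *irpS* is ON.
QilT is produced constitutively and is active.
No repressor is bound and QilT is active, so *zorF* is transcribed.
→ *zorF* is ON.
FenN is produced constitutively and is active.
No repressor is bound and FenN is active, so *cilQ* is transcribed.
→ *cilQ* is ON.
Indole is present, so QuvZ is active.
Sorbose is absent, so SovF is active.
No repressor is bound and QuvZ and SovF are active, so *torA* is transcribed.
→ *torA* is ON.
5 of the 5 genes are transcribed.

5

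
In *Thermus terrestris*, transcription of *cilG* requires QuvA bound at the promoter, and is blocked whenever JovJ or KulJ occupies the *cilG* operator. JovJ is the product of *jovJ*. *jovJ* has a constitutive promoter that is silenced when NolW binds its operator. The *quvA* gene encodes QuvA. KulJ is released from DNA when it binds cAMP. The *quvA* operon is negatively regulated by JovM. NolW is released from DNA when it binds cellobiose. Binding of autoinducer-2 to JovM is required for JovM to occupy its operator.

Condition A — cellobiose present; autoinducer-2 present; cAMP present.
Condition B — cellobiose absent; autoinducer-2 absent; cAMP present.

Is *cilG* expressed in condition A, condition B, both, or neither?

B only

Condition A:
Cellobiose is present, so NolW is inactive.
With no repressor bound, *jovJ* is transcribed.
So JovJ is produced and active.
Autoinducer-2 is present, so JovM is active.
With repressor JovM bound, *quvA* is not transcribed.
So QuvA is not produced.
cAMP is present, so KulJ is inactive.
With repressor JovJ bound, *cilG* is not transcribed.
→ *cilG* is OFF in A.
Condition B:
Cellobiose is absent, so NolW is active.
With repressor NolW bound, *jovJ* is not transcribed.
So JovJ is not produced.
Autoinducer-2 is absent, so JovM is inactive.
With no repressor bound, *quvA* is transcribed.
So QuvA is produced and active.
cAMP is present, so KulJ is inactive.
No repressor is bound and QuvA is active, so *cilG* is transcribed.
→ *cilG* is ON in B.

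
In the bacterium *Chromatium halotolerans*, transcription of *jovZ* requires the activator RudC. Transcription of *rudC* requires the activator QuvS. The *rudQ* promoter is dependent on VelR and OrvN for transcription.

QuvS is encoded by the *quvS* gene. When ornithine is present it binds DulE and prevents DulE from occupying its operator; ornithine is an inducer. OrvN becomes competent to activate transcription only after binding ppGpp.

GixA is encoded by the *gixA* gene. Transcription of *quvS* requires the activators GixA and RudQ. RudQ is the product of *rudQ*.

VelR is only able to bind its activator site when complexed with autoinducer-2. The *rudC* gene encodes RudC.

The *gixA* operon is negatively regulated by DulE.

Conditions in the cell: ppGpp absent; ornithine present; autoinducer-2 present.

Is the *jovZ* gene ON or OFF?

Ornithine is present, so DulE is inactive.
With no repressor bound, *gixA* is transcribed.
So GixA is produced and active.
Autoinducer-2 is present, so VelR is active.
ppGpp is absent, so OrvN is inactive.
Required activator OrvN is absent, so *rudQ* is not transcribed.
So RudQ is not produced.
Required activator RudQ is absent, so *quvS* is not transcribed.
So QuvS is not produced.
Required activator QuvS is absent, so *rudC* is not transcribed.
So RudC is not produced.
Required activator RudC is absent, so *jovZ* is not transcribed.

OFF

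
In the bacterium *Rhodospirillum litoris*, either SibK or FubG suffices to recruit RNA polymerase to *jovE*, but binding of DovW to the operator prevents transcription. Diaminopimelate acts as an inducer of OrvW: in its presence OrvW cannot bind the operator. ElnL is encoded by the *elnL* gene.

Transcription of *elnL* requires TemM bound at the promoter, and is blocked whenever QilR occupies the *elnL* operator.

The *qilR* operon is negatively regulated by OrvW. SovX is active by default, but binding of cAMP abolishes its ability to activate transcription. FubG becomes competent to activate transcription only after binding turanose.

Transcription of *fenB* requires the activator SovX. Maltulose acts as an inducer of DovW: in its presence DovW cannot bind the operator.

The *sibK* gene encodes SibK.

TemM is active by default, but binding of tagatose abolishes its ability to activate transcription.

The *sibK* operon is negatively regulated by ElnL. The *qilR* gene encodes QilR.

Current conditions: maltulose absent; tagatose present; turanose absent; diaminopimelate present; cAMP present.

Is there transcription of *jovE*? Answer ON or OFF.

OFF

Diaminopimelate is present, so OrvW is inactive.
With no repressor bound, *qilR* is transcribed.
So QilR is produced and active.
Tagatose is present, so TemM is inactive.
With repressor QilR bound, *elnL* is not transcribed.
So ElnL is not produced.
With no repressor bound, *sibK* is transcribed.
So SibK is produced and active.
Turanose is absent, so FubG is inactive.
Maltulose is absent, so DovW is active.
With repressor DovW bound, *jovE* is not transcribed.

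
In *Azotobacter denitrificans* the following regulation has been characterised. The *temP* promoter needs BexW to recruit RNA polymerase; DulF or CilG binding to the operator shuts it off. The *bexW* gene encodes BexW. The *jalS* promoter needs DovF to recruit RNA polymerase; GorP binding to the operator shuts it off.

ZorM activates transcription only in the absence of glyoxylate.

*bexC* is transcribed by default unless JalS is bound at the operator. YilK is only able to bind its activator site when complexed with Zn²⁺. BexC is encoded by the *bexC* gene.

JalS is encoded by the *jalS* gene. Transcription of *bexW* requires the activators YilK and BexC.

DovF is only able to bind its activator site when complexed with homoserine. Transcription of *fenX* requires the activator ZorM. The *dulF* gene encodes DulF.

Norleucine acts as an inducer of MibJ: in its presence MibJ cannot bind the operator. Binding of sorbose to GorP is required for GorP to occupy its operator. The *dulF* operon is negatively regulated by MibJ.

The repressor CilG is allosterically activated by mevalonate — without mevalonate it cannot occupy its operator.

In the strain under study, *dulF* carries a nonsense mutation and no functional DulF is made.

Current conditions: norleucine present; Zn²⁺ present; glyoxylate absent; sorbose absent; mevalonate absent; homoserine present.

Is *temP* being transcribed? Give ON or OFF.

OFF

Zn²⁺ is present, so YilK is active.
Sorbose is absent, so GorP is inactive.
Homoserine is present, so DovF is active.
No repressor is bound and DovF is active, so *jalS* is transcribed.
So JalS is produced and active.
With repressor JalS bound, *bexC* is not transcribed.
So BexC is not produced.
Required activator BexC is absent, so *bexW* is not transcribed.
So BexW is not produced.
DulF is non-functional in this strain, so it has no effect.
Mevalonate is absent, so CilG is inactive.
Required activator BexW is absent, so *temP* is not transcribed.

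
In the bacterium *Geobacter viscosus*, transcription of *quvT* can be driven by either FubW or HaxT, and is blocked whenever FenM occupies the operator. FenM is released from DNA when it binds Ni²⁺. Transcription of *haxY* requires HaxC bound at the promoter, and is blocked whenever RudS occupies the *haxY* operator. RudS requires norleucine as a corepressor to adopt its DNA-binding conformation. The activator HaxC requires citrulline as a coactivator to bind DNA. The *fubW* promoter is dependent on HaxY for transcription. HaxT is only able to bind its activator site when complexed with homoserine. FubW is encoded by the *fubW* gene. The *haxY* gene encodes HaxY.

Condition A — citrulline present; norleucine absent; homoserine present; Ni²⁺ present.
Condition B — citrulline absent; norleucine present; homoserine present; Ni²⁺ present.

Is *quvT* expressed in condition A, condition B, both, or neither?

Condition A:
Citrulline is present, so HaxC is active.
Norleucine is absent, so RudS is inactive.
No repressor is bound and HaxC is active, so *haxY* is transcribed.
So HaxY is produced and active.
No repressor is bound and HaxY is active, so *fubW* is transcribed.
So FubW is produced and active.
Homoserine is present, so HaxT is active.
Ni²⁺ is present, so FenM is inactive.
Activator FubW is present, so *quvT* is transcribed.
→ *quvT* is ON in A.
Condition B:
Citrulline is absent, so HaxC is inactive.
Norleucine is present, so RudS is active.
With repressor RudS bound, *haxY* is not transcribed.
So HaxY is not produced.
Required activator HaxY is absent, so *fubW* is not transcribed.
So FubW is not produced.
Homoserine is present, so HaxT is active.
Ni²⁺ is present, so FenM is inactive.
Activator HaxT is present, so *quvT* is transcribed.
→ *quvT* is ON in B.

both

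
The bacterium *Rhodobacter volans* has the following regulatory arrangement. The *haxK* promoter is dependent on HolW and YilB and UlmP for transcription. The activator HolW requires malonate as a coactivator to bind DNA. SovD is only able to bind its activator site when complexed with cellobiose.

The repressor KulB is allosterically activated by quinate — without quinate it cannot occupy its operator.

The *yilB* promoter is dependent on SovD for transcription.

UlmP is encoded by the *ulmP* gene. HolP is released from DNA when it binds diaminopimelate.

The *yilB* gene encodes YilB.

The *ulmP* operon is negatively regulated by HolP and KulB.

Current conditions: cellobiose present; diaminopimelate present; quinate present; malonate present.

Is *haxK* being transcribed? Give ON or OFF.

OFF

Malonate is present, so HolW is active.
Cellobiose is present, so SovD is active.
No repressor is bound and SovD is active, so *yilB* is transcribed.
So YilB is produced and active.
Diaminopimelate is present, so HolP is inactive.
Quinate is present, so KulB is active.
With repressor KulB bound, *ulmP* is not transcribed.
So UlmP is not produced.
Required activator UlmP is absent, so *haxK* is not transcribed.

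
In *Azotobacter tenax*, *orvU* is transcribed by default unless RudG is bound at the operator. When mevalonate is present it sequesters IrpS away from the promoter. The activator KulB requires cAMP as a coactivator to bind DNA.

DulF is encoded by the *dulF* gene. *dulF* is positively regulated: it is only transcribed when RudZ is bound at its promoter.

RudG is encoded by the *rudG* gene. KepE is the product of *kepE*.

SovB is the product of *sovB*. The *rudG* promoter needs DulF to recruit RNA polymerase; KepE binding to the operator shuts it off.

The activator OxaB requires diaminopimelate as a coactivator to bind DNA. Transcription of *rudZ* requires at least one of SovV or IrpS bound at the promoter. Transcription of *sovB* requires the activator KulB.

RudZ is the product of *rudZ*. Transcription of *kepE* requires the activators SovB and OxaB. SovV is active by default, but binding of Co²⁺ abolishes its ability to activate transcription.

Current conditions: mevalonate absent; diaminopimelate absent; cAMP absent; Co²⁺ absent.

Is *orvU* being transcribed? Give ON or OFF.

Co²⁺ is absent, so SovV is active.
Mevalonate is absent, so IrpS is active.
Activator SovV is present, so *rudZ* is transcribed.
So RudZ is produced and active.
No repressor is bound and RudZ is active, so *dulF* is transcribed.
So DulF is produced and active.
cAMP is absent, so KulB is inactive.
Required activator KulB is absent, so *sovB* is not transcribed.
So SovB is not produced.
Diaminopimelate is absent, so OxaB is inactive.
Required activator SovB is absent, so *kepE* is not transcribed.
So KepE is not produced.
No repressor is bound and DulF is active, so *rudG* is transcribed.
So RudG is produced and active.
With repressor RudG bound, *orvU* is not transcribed.

OFF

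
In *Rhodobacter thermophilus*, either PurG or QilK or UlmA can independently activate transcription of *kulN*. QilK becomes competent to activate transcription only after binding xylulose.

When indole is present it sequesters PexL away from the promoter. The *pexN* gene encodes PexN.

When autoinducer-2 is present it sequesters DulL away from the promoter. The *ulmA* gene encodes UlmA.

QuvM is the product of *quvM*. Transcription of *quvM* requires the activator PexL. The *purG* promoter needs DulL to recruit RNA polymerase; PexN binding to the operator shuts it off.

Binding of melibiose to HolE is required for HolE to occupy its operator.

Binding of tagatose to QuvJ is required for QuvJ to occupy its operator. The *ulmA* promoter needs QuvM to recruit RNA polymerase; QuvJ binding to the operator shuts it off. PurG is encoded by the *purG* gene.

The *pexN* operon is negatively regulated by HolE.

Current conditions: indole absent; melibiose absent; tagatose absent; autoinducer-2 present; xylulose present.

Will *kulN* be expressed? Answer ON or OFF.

Autoinducer-2 is present, so DulL is inactive.
Melibiose is absent, so HolE is inactive.
With no repressor bound, *pexN* is transcribed.
So PexN is produced and active.
With repressor PexN bound, *purG* is not transcribed.
So PurG is not produced.
Xylulose is present, so QilK is active.
Indole is absent, so PexL is active.
No repressor is bound and PexL is active, so *quvM* is transcribed.
So QuvM is produced and active.
Tagatose is absent, so QuvJ is inactive.
No repressor is bound and QuvM is active, so *ulmA* is transcribed.
So UlmA is produced and active.
Activator QilK is present, so *kulN* is transcribed.

ON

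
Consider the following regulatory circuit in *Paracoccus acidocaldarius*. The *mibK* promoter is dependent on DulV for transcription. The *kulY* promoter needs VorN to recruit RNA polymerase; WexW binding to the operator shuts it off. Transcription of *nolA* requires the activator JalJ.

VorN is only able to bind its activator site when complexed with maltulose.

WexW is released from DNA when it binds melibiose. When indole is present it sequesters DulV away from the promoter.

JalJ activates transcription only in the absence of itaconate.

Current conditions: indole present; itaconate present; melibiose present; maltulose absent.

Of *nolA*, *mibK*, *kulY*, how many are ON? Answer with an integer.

Itaconate is present, so JalJ is inactive.
Required activator JalJ is absent, so *nolA* is not transcribed.
→ *nolA* is OFF.
Indole is present, so DulV is inactive.
Required activator DulV is absent, so *mibK* is not transcribed.
→ *mibK* is OFF.
Melibiose is present, so WexW is inactive.
Maltulose is absent, so VorN is inactive.
Required activator VorN is absent, so *kulY* is not transcribed.
→ *kulY* is OFF.
0 of the 3 genes are transcribed.

0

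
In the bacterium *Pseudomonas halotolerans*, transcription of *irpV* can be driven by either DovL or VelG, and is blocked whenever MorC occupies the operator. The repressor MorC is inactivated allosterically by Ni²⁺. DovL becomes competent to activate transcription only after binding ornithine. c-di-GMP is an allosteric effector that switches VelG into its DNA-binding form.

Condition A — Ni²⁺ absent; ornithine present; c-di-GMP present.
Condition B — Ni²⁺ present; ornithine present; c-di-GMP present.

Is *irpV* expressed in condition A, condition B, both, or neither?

B only

Condition A:
Ni²⁺ is absent, so MorC is active.
Ornithine is present, so DovL is active.
c-di-GMP is present, so VelG is active.
With repressor MorC bound, *irpV* is not transcribed.
→ *irpV* is OFF in A.
Condition B:
Ni²⁺ is present, so MorC is inactive.
Ornithine is present, so DovL is active.
c-di-GMP is present, so VelG is active.
Activator DovL is present, so *irpV* is transcribed.
→ *irpV* is ON in B.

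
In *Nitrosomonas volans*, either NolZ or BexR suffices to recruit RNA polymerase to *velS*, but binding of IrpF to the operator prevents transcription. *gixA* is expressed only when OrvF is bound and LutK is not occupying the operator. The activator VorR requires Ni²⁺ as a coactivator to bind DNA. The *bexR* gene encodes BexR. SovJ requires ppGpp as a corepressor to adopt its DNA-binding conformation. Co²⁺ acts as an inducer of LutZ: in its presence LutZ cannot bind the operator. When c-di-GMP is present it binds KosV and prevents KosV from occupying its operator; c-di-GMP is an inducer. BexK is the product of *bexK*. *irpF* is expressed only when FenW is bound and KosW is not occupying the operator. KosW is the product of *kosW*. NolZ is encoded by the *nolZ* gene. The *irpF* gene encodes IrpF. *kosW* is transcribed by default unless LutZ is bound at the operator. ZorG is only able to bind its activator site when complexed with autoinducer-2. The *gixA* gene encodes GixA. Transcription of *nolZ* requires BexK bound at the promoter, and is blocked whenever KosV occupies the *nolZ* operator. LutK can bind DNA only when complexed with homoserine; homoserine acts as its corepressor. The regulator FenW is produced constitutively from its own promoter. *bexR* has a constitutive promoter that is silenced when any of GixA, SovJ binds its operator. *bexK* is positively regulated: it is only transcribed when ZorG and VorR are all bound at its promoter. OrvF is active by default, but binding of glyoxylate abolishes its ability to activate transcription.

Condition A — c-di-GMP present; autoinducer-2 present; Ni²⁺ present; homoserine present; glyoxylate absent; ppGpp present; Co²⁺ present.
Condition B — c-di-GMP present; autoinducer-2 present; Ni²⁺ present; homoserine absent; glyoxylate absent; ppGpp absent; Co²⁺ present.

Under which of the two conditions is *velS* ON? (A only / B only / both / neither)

both

Condition A:
c-di-GMP is present, so KosV is inactive.
Autoinducer-2 is present, so ZorG is active.
Ni²⁺ is present, so VorR is active.
No repressor is bound and ZorG and VorR are active, so *bexK* is transcribed.
So BexK is produced and active.
No repressor is bound and BexK is active, so *nolZ* is transcribed.
So NolZ is produced and active.
Homoserine is present, so LutK is active.
Glyoxylate is absent, so OrvF is active.
With repressor LutK bound, *gixA* is not transcribed.
So GixA is not produced.
ppGpp is present, so SovJ is active.
With repressor SovJ bound, *bexR* is not transcribed.
So BexR is not produced.
FenW is produced constitutively and is active.
Co²⁺ is present, so LutZ is inactive.
With no repressor bound, *kosW* is transcribed.
So KosW is produced and active.
With repressor KosW bound, *irpF* is not transcribed.
So IrpF is not produced.
Activator NolZ is present, so *velS* is transcribed.
→ *velS* is ON in A.
Condition B:
c-di-GMP is present, so KosV is inactive.
Autoinducer-2 is present, so ZorG is active.
Ni²⁺ is present, so VorR is active.
No repressor is bound and ZorG and VorR are active, so *bexK* is transcribed.
So BexK is produced and active.
No repressor is bound and BexK is active, so *nolZ* is transcribed.
So NolZ is produced and active.
Homoserine is absent, so LutK is inactive.
Glyoxylate is absent, so OrvF is active.
No repressor is bound and OrvF is active, so *gixA* is transcribed.
So GixA is produced and active.
ppGpp is absent, so SovJ is inactive.
With repressor GixA bound, *bexR* is not transcribed.
So BexR is not produced.
FenW is produced constitutively and is active.
Co²⁺ is present, so LutZ is inactive.
With no repressor bound, *kosW* is transcribed.
So KosW is produced and active.
With repressor KosW bound, *irpF* is not transcribed.
So IrpF is not produced.
Activator NolZ is present, so *velS* is transcribed.
→ *velS* is ON in B.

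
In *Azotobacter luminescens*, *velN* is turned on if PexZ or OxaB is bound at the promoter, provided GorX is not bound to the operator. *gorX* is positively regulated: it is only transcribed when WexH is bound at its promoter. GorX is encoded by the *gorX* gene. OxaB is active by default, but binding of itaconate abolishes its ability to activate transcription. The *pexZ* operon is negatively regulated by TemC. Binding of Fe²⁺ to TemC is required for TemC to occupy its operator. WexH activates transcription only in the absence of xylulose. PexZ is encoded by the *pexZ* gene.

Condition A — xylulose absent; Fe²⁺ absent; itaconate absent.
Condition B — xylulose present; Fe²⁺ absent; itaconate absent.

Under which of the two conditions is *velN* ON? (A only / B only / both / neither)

Condition A:
Xylulose is absent, so WexH is active.
No repressor is bound and WexH is active, so *gorX* is transcribed.
So GorX is produced and active.
Fe²⁺ is absent, so TemC is inactive.
With no repressor bound, *pexZ* is transcribed.
So PexZ is produced and active.
Itaconate is absent, so OxaB is active.
With repressor GorX bound, *velN* is not transcribed.
→ *velN* is OFF in A.
Condition B:
Xylulose is present, so WexH is inactive.
Required activator WexH is absent, so *gorX* is not transcribed.
So GorX is not produced.
Fe²⁺ is absent, so TemC is inactive.
With no repressor bound, *pexZ* is transcribed.
So PexZ is produced and active.
Itaconate is absent, so OxaB is active.
Activator PexZ is present, so *velN* is transcribed.
→ *velN* is ON in B.

B only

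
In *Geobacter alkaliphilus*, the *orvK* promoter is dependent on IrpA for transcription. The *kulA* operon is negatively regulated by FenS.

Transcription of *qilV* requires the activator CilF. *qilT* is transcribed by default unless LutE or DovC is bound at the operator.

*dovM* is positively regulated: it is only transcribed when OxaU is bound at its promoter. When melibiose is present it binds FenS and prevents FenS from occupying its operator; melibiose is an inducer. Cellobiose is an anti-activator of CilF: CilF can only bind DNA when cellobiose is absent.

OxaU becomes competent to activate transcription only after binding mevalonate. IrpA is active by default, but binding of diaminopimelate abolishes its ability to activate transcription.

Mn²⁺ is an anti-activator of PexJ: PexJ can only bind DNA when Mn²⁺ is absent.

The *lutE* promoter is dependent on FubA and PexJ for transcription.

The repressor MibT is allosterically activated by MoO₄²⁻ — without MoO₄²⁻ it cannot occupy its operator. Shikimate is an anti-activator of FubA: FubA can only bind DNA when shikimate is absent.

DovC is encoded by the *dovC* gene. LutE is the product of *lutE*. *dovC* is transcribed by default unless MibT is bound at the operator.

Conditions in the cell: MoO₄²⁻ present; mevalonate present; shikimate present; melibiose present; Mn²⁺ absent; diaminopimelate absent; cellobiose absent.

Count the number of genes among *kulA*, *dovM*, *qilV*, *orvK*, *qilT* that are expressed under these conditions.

Melibiose is present, so FenS is inactive.
With no repressor bound, *kulA* is transcribed.
→ *kulA* is ON.
Mevalonate is present, so OxaU is active.
No repressor is bound and OxaU is active, so *dovM* is transcribed.
→ *dovM* is ON.
Cellobiose is absent, so CilF is active.
No repressor is bound and CilF is active, so *qilV* is transcribed.
→ *qilV* is ON.
Diaminopimelate is absent, so IrpA is active.
No repressor is bound and IrpA is active, so *orvK* is transcribed.
→ *orvK* is ON.
Shikimate is present, so FubA is inactive.
Mn²⁺ is absent, so PexJ is active.
Required activator FubA is absent, so *lutE* is not transcribed.
So LutE is not produced.
MoO₄²⁻ is present, so MibT is active.
With repressor MibT bound, *dovC* is not transcribed.
So DovC is not produced.
With no repressor bound, *qilT* is transcribed.
→ *qilT* is ON.
5 of the 5 genes are transcribed.

5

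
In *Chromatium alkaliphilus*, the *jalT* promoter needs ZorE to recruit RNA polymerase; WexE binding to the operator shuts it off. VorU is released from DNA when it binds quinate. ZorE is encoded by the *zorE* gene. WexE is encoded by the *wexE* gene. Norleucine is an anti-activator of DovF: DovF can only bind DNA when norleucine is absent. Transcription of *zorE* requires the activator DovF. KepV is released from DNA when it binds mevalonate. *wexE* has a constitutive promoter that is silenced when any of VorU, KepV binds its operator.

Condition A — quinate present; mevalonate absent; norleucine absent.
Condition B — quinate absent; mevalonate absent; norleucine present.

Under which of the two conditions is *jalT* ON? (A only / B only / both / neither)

Condition A:
Quinate is present, so VorU is inactive.
Mevalonate is absent, so KepV is active.
With repressor KepV bound, *wexE* is not transcribed.
So WexE is not produced.
Norleucine is absent, so DovF is active.
No repressor is bound and DovF is active, so *zorE* is transcribed.
So ZorE is produced and active.
No repressor is bound and ZorE is active, so *jalT* is transcribed.
→ *jalT* is ON in A.
Condition B:
Quinate is absent, so VorU is active.
Mevalonate is absent, so KepV is active.
With repressor VorU bound, *wexE* is not transcribed.
So WexE is not produced.
Norleucine is present, so DovF is inactive.
Required activator DovF is absent, so *zorE* is not transcribed.
So ZorE is not produced.
Required activator ZorE is absent, so *jalT* is not transcribed.
→ *jalT* is OFF in B.

A only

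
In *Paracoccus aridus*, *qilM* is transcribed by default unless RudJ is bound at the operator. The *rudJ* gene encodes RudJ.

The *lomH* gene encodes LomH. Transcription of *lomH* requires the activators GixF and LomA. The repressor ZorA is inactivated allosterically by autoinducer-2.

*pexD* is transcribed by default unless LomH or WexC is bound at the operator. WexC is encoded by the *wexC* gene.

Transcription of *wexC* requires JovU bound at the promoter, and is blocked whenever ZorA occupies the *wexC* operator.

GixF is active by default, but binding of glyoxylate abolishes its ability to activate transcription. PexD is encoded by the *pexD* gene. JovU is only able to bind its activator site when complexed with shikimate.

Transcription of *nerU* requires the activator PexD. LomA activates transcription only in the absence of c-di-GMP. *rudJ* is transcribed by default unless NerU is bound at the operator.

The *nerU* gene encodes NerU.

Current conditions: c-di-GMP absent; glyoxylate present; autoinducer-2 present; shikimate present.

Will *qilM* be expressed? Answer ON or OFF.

OFF

Glyoxylate is present, so GixF is inactive.
c-di-GMP is absent, so LomA is active.
Required activator GixF is absent, so *lomH* is not transcribed.
So LomH is not produced.
Shikimate is present, so JovU is active.
Autoinducer-2 is present, so ZorA is inactive.
No repressor is bound and JovU is active, so *wexC* is transcribed.
So WexC is produced and active.
With repressor WexC bound, *pexD* is not transcribed.
So PexD is not produced.
Required activator PexD is absent, so *nerU* is not transcribed.
So NerU is not produced.
With no repressor bound, *rudJ* is transcribed.
So RudJ is produced and active.
With repressor RudJ bound, *qilM* is not transcribed.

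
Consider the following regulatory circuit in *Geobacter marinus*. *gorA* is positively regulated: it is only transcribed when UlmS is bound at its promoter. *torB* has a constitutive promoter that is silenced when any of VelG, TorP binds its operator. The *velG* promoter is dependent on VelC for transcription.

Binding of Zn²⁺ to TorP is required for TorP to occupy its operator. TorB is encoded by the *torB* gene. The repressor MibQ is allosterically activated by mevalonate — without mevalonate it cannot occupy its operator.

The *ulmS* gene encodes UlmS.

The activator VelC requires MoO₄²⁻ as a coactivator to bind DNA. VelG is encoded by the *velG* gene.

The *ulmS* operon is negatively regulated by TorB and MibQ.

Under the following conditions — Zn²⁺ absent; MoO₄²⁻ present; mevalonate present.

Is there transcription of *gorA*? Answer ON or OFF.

MoO₄²⁻ is present, so VelC is active.
No repressor is bound and VelC is active, so *velG* is transcribed.
So VelG is produced and active.
Zn²⁺ is absent, so TorP is inactive.
With repressor VelG bound, *torB* is not transcribed.
So TorB is not produced.
Mevalonate is present, so MibQ is active.
With repressor MibQ bound, *ulmS* is not transcribed.
So UlmS is not produced.
Required activator UlmS is absent, so *gorA* is not transcribed.

OFF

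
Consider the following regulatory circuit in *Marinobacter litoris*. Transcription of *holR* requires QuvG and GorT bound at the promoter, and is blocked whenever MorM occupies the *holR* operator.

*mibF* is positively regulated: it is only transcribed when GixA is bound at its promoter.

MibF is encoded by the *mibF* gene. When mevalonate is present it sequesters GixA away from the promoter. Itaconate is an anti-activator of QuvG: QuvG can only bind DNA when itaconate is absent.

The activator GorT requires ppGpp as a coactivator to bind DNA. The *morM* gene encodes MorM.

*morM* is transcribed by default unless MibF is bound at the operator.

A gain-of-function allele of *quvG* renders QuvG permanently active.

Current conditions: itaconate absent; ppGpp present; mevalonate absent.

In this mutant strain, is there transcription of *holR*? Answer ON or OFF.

ON

Mevalonate is absent, so GixA is active.
No repressor is bound and GixA is active, so *mibF* is transcribed.
So MibF is produced and active.
With repressor MibF bound, *morM* is not transcribed.
So MorM is not produced.
QuvG is constitutively active in this strain.
ppGpp is present, so GorT is active.
No repressor is bound and QuvG and GorT are active, so *holR* is transcribed.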